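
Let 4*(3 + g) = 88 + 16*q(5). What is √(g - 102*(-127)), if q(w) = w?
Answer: √12993 ≈ 113.99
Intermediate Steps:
g = 39 (g = -3 + (88 + 16*5)/4 = -3 + (88 + 80)/4 = -3 + (¼)*168 = -3 + 42 = 39)
√(g - 102*(-127)) = √(39 - 102*(-127)) = √(39 + 12954) = √12993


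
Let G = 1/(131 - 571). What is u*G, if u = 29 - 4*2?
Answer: -21/440 ≈ -0.047727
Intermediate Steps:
G = -1/440 (G = 1/(-440) = -1/440 ≈ -0.0022727)
u = 21 (u = 29 - 1*8 = 29 - 8 = 21)
u*G = 21*(-1/440) = -21/440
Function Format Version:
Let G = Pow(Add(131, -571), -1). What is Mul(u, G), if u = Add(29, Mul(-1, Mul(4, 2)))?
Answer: Rational(-21, 440) ≈ -0.047727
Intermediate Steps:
G = Rational(-1, 440) (G = Pow(-440, -1) = Rational(-1, 440) ≈ -0.0022727)
u = 21 (u = Add(29, Mul(-1, 8)) = Add(29, -8) = 21)
Mul(u, G) = Mul(21, Rational(-1, 440)) = Rational(-21, 440)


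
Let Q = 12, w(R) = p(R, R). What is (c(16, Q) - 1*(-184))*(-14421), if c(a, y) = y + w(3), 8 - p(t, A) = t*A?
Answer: -2812095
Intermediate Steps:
p(t, A) = 8 - A*t (p(t, A) = 8 - t*A = 8 - A*t)
w(R) = 8 - R² (w(R) = 8 - R*R = 8 - R²)
c(a, y) = -1 + y (c(a, y) = y + (8 - 1*3²) = y + (8 - 1*9) = y + (8 - 9) = y - 1 = -1 + y)
(c(16, Q) - 1*(-184))*(-14421) = ((-1 + 12) - 1*(-184))*(-14421) = (11 + 184)*(-14421) = 195*(-14421) = -2812095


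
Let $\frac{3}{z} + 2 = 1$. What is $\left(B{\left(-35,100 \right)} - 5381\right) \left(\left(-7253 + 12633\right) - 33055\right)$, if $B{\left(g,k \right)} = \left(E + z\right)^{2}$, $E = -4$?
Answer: $147563100$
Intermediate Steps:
$z = -3$ ($z = \frac{3}{-2 + 1} = \frac{3}{-1} = 3 \left(-1\right) = -3$)
$B{\left(g,k \right)} = 49$ ($B{\left(g,k \right)} = \left(-4 - 3\right)^{2} = \left(-7\right)^{2} = 49$)
$\left(B{\left(-35,100 \right)} - 5381\right) \left(\left(-7253 + 12633\right) - 33055\right) = \left(49 - 5381\right) \left(\left(-7253 + 12633\right) - 33055\right) = - 5332 \left(5380 - 33055\right) = \left(-5332\right) \left(-27675\right) = 147563100$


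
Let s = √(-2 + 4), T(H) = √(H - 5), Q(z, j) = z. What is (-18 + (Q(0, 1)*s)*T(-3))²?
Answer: 324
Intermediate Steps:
T(H) = √(-5 + H)
s = √2 ≈ 1.4142
(-18 + (Q(0, 1)*s)*T(-3))² = (-18 + (0*√2)*√(-5 - 3))² = (-18 + 0*√(-8))² = (-18 + 0*(2*I*√2))² = (-18 + 0)² = (-18)² = 324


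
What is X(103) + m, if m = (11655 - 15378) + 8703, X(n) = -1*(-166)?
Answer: 5146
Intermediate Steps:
X(n) = 166
m = 4980 (m = -3723 + 8703 = 4980)
X(103) + m = 166 + 4980 = 5146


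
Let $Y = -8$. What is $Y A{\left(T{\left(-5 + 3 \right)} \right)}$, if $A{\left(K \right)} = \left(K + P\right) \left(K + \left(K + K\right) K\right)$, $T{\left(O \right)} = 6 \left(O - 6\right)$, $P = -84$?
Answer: $4815360$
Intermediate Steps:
$T{\left(O \right)} = -36 + 6 O$ ($T{\left(O \right)} = 6 \left(-6 + O\right) = -36 + 6 O$)
$A{\left(K \right)} = \left(-84 + K\right) \left(K + 2 K^{2}\right)$ ($A{\left(K \right)} = \left(K - 84\right) \left(K + \left(K + K\right) K\right) = \left(-84 + K\right) \left(K + 2 K K\right) = \left(-84 + K\right) \left(K + 2 K^{2}\right)$)
$Y A{\left(T{\left(-5 + 3 \right)} \right)} = - 8 \left(-36 + 6 \left(-5 + 3\right)\right) \left(-84 - 167 \left(-36 + 6 \left(-5 + 3\right)\right) + 2 \left(-36 + 6 \left(-5 + 3\right)\right)^{2}\right) = - 8 \left(-36 + 6 \left(-2\right)\right) \left(-84 - 167 \left(-36 + 6 \left(-2\right)\right) + 2 \left(-36 + 6 \left(-2\right)\right)^{2}\right) = - 8 \left(-36 - 12\right) \left(-84 - 167 \left(-36 - 12\right) + 2 \left(-36 - 12\right)^{2}\right) = - 8 \left(- 48 \left(-84 - -8016 + 2 \left(-48\right)^{2}\right)\right) = - 8 \left(- 48 \left(-84 + 8016 + 2 \cdot 2304\right)\right) = - 8 \left(- 48 \left(-84 + 8016 + 4608\right)\right) = - 8 \left(\left(-48\right) 12540\right) = \left(-8\right) \left(-601920\right) = 4815360$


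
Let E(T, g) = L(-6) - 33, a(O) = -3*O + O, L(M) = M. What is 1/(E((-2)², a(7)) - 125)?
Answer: -1/164 ≈ -0.0060976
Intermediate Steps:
a(O) = -2*O
E(T, g) = -39 (E(T, g) = -6 - 33 = -39)
1/(E((-2)², a(7)) - 125) = 1/(-39 - 125) = 1/(-164) = -1/164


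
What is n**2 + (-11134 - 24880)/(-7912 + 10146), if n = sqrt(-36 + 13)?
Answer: -43698/1117 ≈ -39.121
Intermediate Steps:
n = I*sqrt(23) (n = sqrt(-23) = I*sqrt(23) ≈ 4.7958*I)
n**2 + (-11134 - 24880)/(-7912 + 10146) = (I*sqrt(23))**2 + (-11134 - 24880)/(-7912 + 10146) = -23 - 36014/2234 = -23 - 36014*1/2234 = -23 - 18007/1117 = -43698/1117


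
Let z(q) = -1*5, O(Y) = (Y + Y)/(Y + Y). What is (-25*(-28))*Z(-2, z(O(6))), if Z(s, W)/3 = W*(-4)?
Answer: 42000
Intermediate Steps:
O(Y) = 1 (O(Y) = (2*Y)/((2*Y)) = (2*Y)*(1/(2*Y)) = 1)
z(q) = -5
Z(s, W) = -12*W (Z(s, W) = 3*(W*(-4)) = 3*(-4*W) = -12*W)
(-25*(-28))*Z(-2, z(O(6))) = (-25*(-28))*(-12*(-5)) = 700*60 = 42000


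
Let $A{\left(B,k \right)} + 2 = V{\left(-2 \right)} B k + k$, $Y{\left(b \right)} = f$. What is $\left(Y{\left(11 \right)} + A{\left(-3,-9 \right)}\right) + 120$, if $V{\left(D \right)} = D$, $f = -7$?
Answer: $48$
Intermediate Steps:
$Y{\left(b \right)} = -7$
$A{\left(B,k \right)} = -2 + k - 2 B k$ ($A{\left(B,k \right)} = -2 + \left(- 2 B k + k\right) = -2 - \left(- k + 2 B k\right) = -2 + k - 2 B k$)
$\left(Y{\left(11 \right)} + A{\left(-3,-9 \right)}\right) + 120 = \left(-7 - \left(11 + 54\right)\right) + 120 = \left(-7 - 65\right) + 120 = -72 + 120 = 48$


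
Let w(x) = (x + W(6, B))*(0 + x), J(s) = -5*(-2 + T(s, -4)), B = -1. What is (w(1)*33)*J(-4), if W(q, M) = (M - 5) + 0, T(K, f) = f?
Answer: -4950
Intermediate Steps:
W(q, M) = -5 + M (W(q, M) = (-5 + M) + 0 = -5 + M)
J(s) = 30 (J(s) = -5*(-2 - 4) = -5*(-6) = 30)
w(x) = x*(-6 + x) (w(x) = (x + (-5 - 1))*(0 + x) = (x - 6)*x = (-6 + x)*x = x*(-6 + x))
(w(1)*33)*J(-4) = ((1*(-6 + 1))*33)*30 = ((1*(-5))*33)*30 = -5*33*30 = -165*30 = -4950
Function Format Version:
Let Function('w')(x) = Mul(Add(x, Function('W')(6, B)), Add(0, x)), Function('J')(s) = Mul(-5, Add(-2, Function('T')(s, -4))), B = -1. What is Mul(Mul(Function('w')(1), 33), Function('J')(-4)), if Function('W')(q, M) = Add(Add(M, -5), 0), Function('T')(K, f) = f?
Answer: -4950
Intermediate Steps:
Function('W')(q, M) = Add(-5, M) (Function('W')(q, M) = Add(Add(-5, M), 0) = Add(-5, M))
Function('J')(s) = 30 (Function('J')(s) = Mul(-5, Add(-2, -4)) = Mul(-5, -6) = 30)
Function('w')(x) = Mul(x, Add(-6, x)) (Function('w')(x) = Mul(Add(x, Add(-5, -1)), Add(0, x)) = Mul(Add(x, -6), x) = Mul(Add(-6, x), x) = Mul(x, Add(-6, x)))
Mul(Mul(Function('w')(1), 33), Function('J')(-4)) = Mul(Mul(Mul(1, Add(-6, 1)), 33), 30) = Mul(Mul(Mul(1, -5), 33), 30) = Mul(Mul(-5, 33), 30) = Mul(-165, 30) = -4950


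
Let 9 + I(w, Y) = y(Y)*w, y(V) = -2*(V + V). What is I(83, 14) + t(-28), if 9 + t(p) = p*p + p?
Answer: -3910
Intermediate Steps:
y(V) = -4*V
I(w, Y) = -9 - 4*Y*w (I(w, Y) = -9 + (-4*Y)*w = -9 - 4*Y*w)
t(p) = -9 + p + p² (t(p) = -9 + (p*p + p) = -9 + (p² + p) = -9 + (p + p²) = -9 + p + p²)
I(83, 14) + t(-28) = (-9 - 4*14*83) + (-9 - 28 + (-28)²) = (-9 - 4648) + (-9 - 28 + 784) = -4657 + 747 = -3910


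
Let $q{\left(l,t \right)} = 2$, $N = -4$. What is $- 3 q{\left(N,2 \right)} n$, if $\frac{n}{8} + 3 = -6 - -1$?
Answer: $384$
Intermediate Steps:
$n = -64$ ($n = -24 + 8 \left(-6 - -1\right) = -24 + 8 \left(-6 + 1\right) = -24 + 8 \left(-5\right) = -24 - 40 = -64$)
$- 3 q{\left(N,2 \right)} n = \left(-3\right) 2 \left(-64\right) = \left(-6\right) \left(-64\right) = 384$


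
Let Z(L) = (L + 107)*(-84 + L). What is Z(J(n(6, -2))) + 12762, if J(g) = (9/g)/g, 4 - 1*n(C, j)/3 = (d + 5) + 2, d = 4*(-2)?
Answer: 2359326/625 ≈ 3774.9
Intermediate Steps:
d = -8
n(C, j) = 15 (n(C, j) = 12 - 3*((-8 + 5) + 2) = 12 - 3*(-3 + 2) = 12 - 3*(-1) = 12 + 3 = 15)
J(g) = 9/g**2
Z(L) = (-84 + L)*(107 + L) (Z(L) = (107 + L)*(-84 + L) = (-84 + L)*(107 + L))
Z(J(n(6, -2))) + 12762 = (-8988 + (9/15**2)**2 + 23*(9/15**2)) + 12762 = (-8988 + (9*(1/225))**2 + 23*(9*(1/225))) + 12762 = (-8988 + (1/25)**2 + 23*(1/25)) + 12762 = (-8988 + 1/625 + 23/25) + 12762 = -5616924/625 + 12762 = 2359326/625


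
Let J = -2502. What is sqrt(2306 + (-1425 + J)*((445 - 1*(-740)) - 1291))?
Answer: 2*sqrt(104642) ≈ 646.97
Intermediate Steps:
sqrt(2306 + (-1425 + J)*((445 - 1*(-740)) - 1291)) = sqrt(2306 + (-1425 - 2502)*((445 - 1*(-740)) - 1291)) = sqrt(2306 - 3927*((445 + 740) - 1291)) = sqrt(2306 - 3927*(1185 - 1291)) = sqrt(2306 - 3927*(-106)) = sqrt(2306 + 416262) = sqrt(418568) = 2*sqrt(104642)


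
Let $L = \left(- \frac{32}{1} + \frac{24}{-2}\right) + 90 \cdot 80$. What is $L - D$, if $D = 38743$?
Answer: $-31587$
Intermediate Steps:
$L = 7156$ ($L = \left(\left(-32\right) 1 + 24 \left(- \frac{1}{2}\right)\right) + 7200 = \left(-32 - 12\right) + 7200 = -44 + 7200 = 7156$)
$L - D = 7156 - 38743 = -31587$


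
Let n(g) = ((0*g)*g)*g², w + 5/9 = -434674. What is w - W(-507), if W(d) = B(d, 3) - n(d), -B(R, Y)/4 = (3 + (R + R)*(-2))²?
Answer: 144586525/9 ≈ 1.6065e+7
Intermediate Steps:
w = -3912071/9 (w = -5/9 - 434674 = -3912071/9 ≈ -4.3467e+5)
B(R, Y) = -4*(3 - 4*R)² (B(R, Y) = -4*(3 + (R + R)*(-2))² = -4*(3 + (2*R)*(-2))² = -4*(3 - 4*R)²)
n(g) = 0 (n(g) = (0*g)*g² = 0*g² = 0)
W(d) = -4*(-3 + 4*d)² (W(d) = -4*(-3 + 4*d)² - 1*0 = -4*(-3 + 4*d)² + 0 = -4*(-3 + 4*d)²)
w - W(-507) = -3912071/9 - (-4)*(-3 + 4*(-507))² = -3912071/9 - (-4)*(-3 - 2028)² = -3912071/9 - (-4)*(-2031)² = -3912071/9 - (-4)*4124961 = -3912071/9 - 1*(-16499844) = -3912071/9 + 16499844 = 144586525/9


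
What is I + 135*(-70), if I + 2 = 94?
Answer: -9358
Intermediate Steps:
I = 92 (I = -2 + 94 = 92)
I + 135*(-70) = 92 + 135*(-70) = 92 - 9450 = -9358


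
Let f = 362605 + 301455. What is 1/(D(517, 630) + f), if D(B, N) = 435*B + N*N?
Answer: 1/1285855 ≈ 7.7769e-7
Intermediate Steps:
D(B, N) = N**2 + 435*B (D(B, N) = 435*B + N**2 = N**2 + 435*B)
f = 664060
1/(D(517, 630) + f) = 1/((630**2 + 435*517) + 664060) = 1/((396900 + 224895) + 664060) = 1/(621795 + 664060) = 1/1285855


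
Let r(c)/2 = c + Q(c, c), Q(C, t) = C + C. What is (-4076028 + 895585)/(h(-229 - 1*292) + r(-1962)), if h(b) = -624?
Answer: 3180443/12396 ≈ 256.57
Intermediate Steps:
Q(C, t) = 2*C
r(c) = 6*c (r(c) = 2*(c + 2*c) = 2*(3*c) = 6*c)
(-4076028 + 895585)/(h(-229 - 1*292) + r(-1962)) = (-4076028 + 895585)/(-624 + 6*(-1962)) = -3180443/(-624 - 11772) = -3180443/(-12396) = -3180443*(-1/12396) = 3180443/12396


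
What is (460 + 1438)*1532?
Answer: 2907736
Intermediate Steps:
(460 + 1438)*1532 = 1898*1532 = 2907736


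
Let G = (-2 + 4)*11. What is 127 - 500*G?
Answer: -10873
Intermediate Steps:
G = 22 (G = 2*11 = 22)
127 - 500*G = 127 - 500*22 = 127 - 11000 = -10873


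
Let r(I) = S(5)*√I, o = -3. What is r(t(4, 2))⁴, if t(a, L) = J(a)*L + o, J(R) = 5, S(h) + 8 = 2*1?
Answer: 63504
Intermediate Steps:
S(h) = -6 (S(h) = -8 + 2*1 = -8 + 2 = -6)
t(a, L) = -3 + 5*L (t(a, L) = 5*L - 3 = -3 + 5*L)
r(I) = -6*√I
r(t(4, 2))⁴ = (-6*√(-3 + 5*2))⁴ = (-6*√(-3 + 10))⁴ = (-6*√7)⁴ = 63504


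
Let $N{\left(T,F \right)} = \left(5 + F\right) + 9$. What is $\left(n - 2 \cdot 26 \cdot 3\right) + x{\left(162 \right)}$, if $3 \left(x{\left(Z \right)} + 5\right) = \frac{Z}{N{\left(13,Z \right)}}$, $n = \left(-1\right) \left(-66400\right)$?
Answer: $\frac{5829059}{88} \approx 66239.0$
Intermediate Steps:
$n = 66400$
$N{\left(T,F \right)} = 14 + F$
$x{\left(Z \right)} = -5 + \frac{Z}{3 \left(14 + Z\right)}$ ($x{\left(Z \right)} = -5 + \frac{Z \frac{1}{14 + Z}}{3} = -5 + \frac{Z}{3 \left(14 + Z\right)}$)
$\left(n - 2 \cdot 26 \cdot 3\right) + x{\left(162 \right)} = \left(66400 - 2 \cdot 26 \cdot 3\right) + \frac{14 \left(-15 - 162\right)}{3 \left(14 + 162\right)} = \left(66400 - 52 \cdot 3\right) + \frac{14 \left(-15 - 162\right)}{3 \cdot 176} = \left(66400 - 156\right) + \frac{14}{3} \cdot \frac{1}{176} \left(-177\right) = \left(66400 - 156\right) - \frac{413}{88} = 66244 - \frac{413}{88} = \frac{5829059}{88}$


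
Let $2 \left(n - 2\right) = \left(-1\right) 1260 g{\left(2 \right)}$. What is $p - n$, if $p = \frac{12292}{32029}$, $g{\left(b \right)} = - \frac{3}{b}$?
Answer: $- \frac{30319171}{32029} \approx -946.62$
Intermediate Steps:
$n = 947$ ($n = 2 + \frac{\left(-1\right) 1260 \left(- \frac{3}{2}\right)}{2} = 2 + \frac{\left(-1260\right) \left(\left(-3\right) \frac{1}{2}\right)}{2} = 2 + \frac{\left(-1260\right) \left(- \frac{3}{2}\right)}{2} = 2 + \frac{1}{2} \cdot 1890 = 2 + 945 = 947$)
$p = \frac{12292}{32029}$ ($p = 12292 \cdot \frac{1}{32029} = \frac{12292}{32029} \approx 0.38378$)
$p - n = \frac{12292}{32029} - 947 = - \frac{30319171}{32029}$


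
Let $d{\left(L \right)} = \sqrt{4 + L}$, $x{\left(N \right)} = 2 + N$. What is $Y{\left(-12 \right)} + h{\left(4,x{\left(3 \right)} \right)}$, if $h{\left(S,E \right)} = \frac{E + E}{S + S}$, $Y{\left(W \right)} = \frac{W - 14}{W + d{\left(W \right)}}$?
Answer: $\frac{251}{76} + \frac{13 i \sqrt{2}}{38} \approx 3.3026 + 0.48381 i$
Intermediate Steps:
$Y{\left(W \right)} = \frac{-14 + W}{W + \sqrt{4 + W}}$ ($Y{\left(W \right)} = \frac{W - 14}{W + \sqrt{4 + W}} = \frac{-14 + W}{W + \sqrt{4 + W}}$)
$h{\left(S,E \right)} = \frac{E}{S}$ ($h{\left(S,E \right)} = \frac{2 E}{2 S} = 2 E \frac{1}{2 S} = \frac{E}{S}$)
$Y{\left(-12 \right)} + h{\left(4,x{\left(3 \right)} \right)} = \frac{-14 - 12}{-12 + \sqrt{4 - 12}} + \frac{2 + 3}{4} = \frac{1}{-12 + \sqrt{-8}} \left(-26\right) + 5 \cdot \frac{1}{4} = \frac{1}{-12 + 2 i \sqrt{2}} \left(-26\right) + \frac{5}{4} = - \frac{26}{-12 + 2 i \sqrt{2}} + \frac{5}{4} = \frac{5}{4} - \frac{26}{-12 + 2 i \sqrt{2}}$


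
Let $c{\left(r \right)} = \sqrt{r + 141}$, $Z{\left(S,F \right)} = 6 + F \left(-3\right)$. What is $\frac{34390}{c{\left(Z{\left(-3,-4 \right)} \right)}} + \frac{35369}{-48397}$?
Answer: $- \frac{35369}{48397} + \frac{34390 \sqrt{159}}{159} \approx 2726.6$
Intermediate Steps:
$Z{\left(S,F \right)} = 6 - 3 F$
$c{\left(r \right)} = \sqrt{141 + r}$
$\frac{34390}{c{\left(Z{\left(-3,-4 \right)} \right)}} + \frac{35369}{-48397} = \frac{34390}{\sqrt{141 + \left(6 - -12\right)}} + \frac{35369}{-48397} = \frac{34390}{\sqrt{141 + \left(6 + 12\right)}} + 35369 \left(- \frac{1}{48397}\right) = \frac{34390}{\sqrt{141 + 18}} - \frac{35369}{48397} = \frac{34390}{\sqrt{159}} - \frac{35369}{48397} = 34390 \frac{\sqrt{159}}{159} - \frac{35369}{48397} = \frac{34390 \sqrt{159}}{159} - \frac{35369}{48397} = - \frac{35369}{48397} + \frac{34390 \sqrt{159}}{159}$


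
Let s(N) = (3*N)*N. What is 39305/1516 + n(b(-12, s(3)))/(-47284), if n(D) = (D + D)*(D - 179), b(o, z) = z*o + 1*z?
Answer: 357464429/17920636 ≈ 19.947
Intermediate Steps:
s(N) = 3*N²
b(o, z) = z + o*z (b(o, z) = o*z + z = z + o*z)
n(D) = 2*D*(-179 + D) (n(D) = (2*D)*(-179 + D) = 2*D*(-179 + D))
39305/1516 + n(b(-12, s(3)))/(-47284) = 39305/1516 + (2*((3*3²)*(1 - 12))*(-179 + (3*3²)*(1 - 12)))/(-47284) = 39305*(1/1516) + (2*((3*9)*(-11))*(-179 + (3*9)*(-11)))*(-1/47284) = 39305/1516 + (2*(27*(-11))*(-179 + 27*(-11)))*(-1/47284) = 39305/1516 + (2*(-297)*(-179 - 297))*(-1/47284) = 39305/1516 + (2*(-297)*(-476))*(-1/47284) = 39305/1516 + 282744*(-1/47284) = 39305/1516 - 70686/11821 = 357464429/17920636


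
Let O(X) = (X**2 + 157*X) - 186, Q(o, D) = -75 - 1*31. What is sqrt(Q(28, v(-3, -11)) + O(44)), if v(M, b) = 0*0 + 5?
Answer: 2*sqrt(2138) ≈ 92.477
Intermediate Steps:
v(M, b) = 5 (v(M, b) = 0 + 5 = 5)
Q(o, D) = -106 (Q(o, D) = -75 - 31 = -106)
O(X) = -186 + X**2 + 157*X
sqrt(Q(28, v(-3, -11)) + O(44)) = sqrt(-106 + (-186 + 44**2 + 157*44)) = sqrt(-106 + (-186 + 1936 + 6908)) = sqrt(-106 + 8658) = sqrt(8552) = 2*sqrt(2138)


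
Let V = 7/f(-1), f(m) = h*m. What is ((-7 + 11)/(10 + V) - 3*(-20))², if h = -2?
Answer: 2650384/729 ≈ 3635.6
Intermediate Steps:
f(m) = -2*m
V = 7/2 (V = 7/((-2*(-1))) = 7/2 ≈ 3.5000)
((-7 + 11)/(10 + V) - 3*(-20))² = ((-7 + 11)/(10 + 7/2) - 3*(-20))² = (4/(27/2) + 60)² = (4*(2/27) + 60)² = (8/27 + 60)² = (1628/27)² = 2650384/729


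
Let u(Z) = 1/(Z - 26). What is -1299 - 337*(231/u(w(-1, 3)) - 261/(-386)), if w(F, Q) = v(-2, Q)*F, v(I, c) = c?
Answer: 870829947/386 ≈ 2.2560e+6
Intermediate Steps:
w(F, Q) = F*Q (w(F, Q) = Q*F = F*Q)
u(Z) = 1/(-26 + Z)
-1299 - 337*(231/u(w(-1, 3)) - 261/(-386)) = -1299 - 337*(231/(1/(-26 - 1*3)) - 261/(-386)) = -1299 - 337*(231/(1/(-26 - 3)) - 261*(-1/386)) = -1299 - 337*(231/(1/(-29)) + 261/386) = -1299 - 337*(231/(-1/29) + 261/386) = -1299 - 337*(231*(-29) + 261/386) = -1299 - 337*(-6699 + 261/386) = -1299 - 337*(-2585553/386) = -1299 + 871331361/386 = 870829947/386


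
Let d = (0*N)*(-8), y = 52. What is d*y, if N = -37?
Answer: 0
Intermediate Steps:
d = 0 (d = (0*(-37))*(-8) = 0*(-8) = 0)
d*y = 0*52 = 0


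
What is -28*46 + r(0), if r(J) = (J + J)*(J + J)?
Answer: -1288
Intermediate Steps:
r(J) = 4*J² (r(J) = (2*J)*(2*J) = 4*J²)
-28*46 + r(0) = -28*46 + 4*0² = -1288 + 4*0 = -1288 + 0 = -1288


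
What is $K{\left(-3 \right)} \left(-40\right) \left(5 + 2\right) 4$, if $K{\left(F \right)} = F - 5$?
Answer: $8960$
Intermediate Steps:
$K{\left(F \right)} = -5 + F$
$K{\left(-3 \right)} \left(-40\right) \left(5 + 2\right) 4 = \left(-5 - 3\right) \left(-40\right) \left(5 + 2\right) 4 = \left(-8\right) \left(-40\right) 7 \cdot 4 = 320 \cdot 28 = 8960$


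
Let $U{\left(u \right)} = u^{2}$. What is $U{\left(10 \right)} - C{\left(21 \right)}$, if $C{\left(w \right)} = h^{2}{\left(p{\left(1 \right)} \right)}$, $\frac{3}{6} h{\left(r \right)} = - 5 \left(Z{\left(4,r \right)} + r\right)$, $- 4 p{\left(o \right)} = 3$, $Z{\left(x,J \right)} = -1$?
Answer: $- \frac{825}{4} \approx -206.25$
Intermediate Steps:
$p{\left(o \right)} = - \frac{3}{4}$ ($p{\left(o \right)} = \left(- \frac{1}{4}\right) 3 = - \frac{3}{4}$)
$h{\left(r \right)} = 10 - 10 r$ ($h{\left(r \right)} = 2 \left(- 5 \left(-1 + r\right)\right) = 2 \left(5 - 5 r\right) = 10 - 10 r$)
$C{\left(w \right)} = \frac{1225}{4}$ ($C{\left(w \right)} = \left(10 - - \frac{15}{2}\right)^{2} = \left(10 + \frac{15}{2}\right)^{2} = \left(\frac{35}{2}\right)^{2} = \frac{1225}{4}$)
$U{\left(10 \right)} - C{\left(21 \right)} = 10^{2} - \frac{1225}{4} = 100 - \frac{1225}{4} = - \frac{825}{4}$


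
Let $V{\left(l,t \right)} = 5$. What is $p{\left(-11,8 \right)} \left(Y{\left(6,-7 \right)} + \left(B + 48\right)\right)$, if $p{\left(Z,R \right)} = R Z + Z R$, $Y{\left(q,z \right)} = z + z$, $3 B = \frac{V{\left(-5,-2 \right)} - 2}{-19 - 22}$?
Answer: $- \frac{245168}{41} \approx -5979.7$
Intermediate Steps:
$B = - \frac{1}{41}$ ($B = \frac{\left(5 - 2\right) \frac{1}{-19 - 22}}{3} = \frac{3 \frac{1}{-41}}{3} = \frac{3 \left(- \frac{1}{41}\right)}{3} = \frac{1}{3} \left(- \frac{3}{41}\right) = - \frac{1}{41} \approx -0.02439$)
$Y{\left(q,z \right)} = 2 z$
$p{\left(Z,R \right)} = 2 R Z$ ($p{\left(Z,R \right)} = R Z + R Z = 2 R Z$)
$p{\left(-11,8 \right)} \left(Y{\left(6,-7 \right)} + \left(B + 48\right)\right) = 2 \cdot 8 \left(-11\right) \left(2 \left(-7\right) + \left(- \frac{1}{41} + 48\right)\right) = - 176 \left(-14 + \frac{1967}{41}\right) = \left(-176\right) \frac{1393}{41} = - \frac{245168}{41}$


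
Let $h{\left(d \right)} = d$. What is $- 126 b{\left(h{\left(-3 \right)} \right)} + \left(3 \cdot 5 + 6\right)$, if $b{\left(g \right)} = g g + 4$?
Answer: $-1617$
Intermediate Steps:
$b{\left(g \right)} = 4 + g^{2}$ ($b{\left(g \right)} = g^{2} + 4 = 4 + g^{2}$)
$- 126 b{\left(h{\left(-3 \right)} \right)} + \left(3 \cdot 5 + 6\right) = - 126 \left(4 + \left(-3\right)^{2}\right) + \left(3 \cdot 5 + 6\right) = - 126 \left(4 + 9\right) + \left(15 + 6\right) = \left(-126\right) 13 + 21 = -1638 + 21 = -1617$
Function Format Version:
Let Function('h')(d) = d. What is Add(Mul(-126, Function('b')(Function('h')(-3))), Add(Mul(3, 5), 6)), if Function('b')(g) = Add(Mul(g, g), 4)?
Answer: -1617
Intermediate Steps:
Function('b')(g) = Add(4, Pow(g, 2)) (Function('b')(g) = Add(Pow(g, 2), 4) = Add(4, Pow(g, 2)))
Add(Mul(-126, Function('b')(Function('h')(-3))), Add(Mul(3, 5), 6)) = Add(Mul(-126, Add(4, Pow(-3, 2))), Add(Mul(3, 5), 6)) = Add(Mul(-126, Add(4, 9)), Add(15, 6)) = Add(Mul(-126, 13), 21) = Add(-1638, 21) = -1617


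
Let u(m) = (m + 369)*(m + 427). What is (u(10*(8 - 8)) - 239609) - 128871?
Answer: -210917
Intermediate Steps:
u(m) = (369 + m)*(427 + m)
(u(10*(8 - 8)) - 239609) - 128871 = ((157563 + (10*(8 - 8))**2 + 796*(10*(8 - 8))) - 239609) - 128871 = ((157563 + (10*0)**2 + 796*(10*0)) - 239609) - 128871 = ((157563 + 0**2 + 796*0) - 239609) - 128871 = ((157563 + 0 + 0) - 239609) - 128871 = (157563 - 239609) - 128871 = -82046 - 128871 = -210917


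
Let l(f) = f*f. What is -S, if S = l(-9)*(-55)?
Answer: 4455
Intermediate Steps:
l(f) = f**2
S = -4455 (S = (-9)**2*(-55) = 81*(-55) = -4455)
-S = -1*(-4455) = 4455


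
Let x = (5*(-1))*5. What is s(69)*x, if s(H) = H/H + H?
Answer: -1750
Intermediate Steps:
s(H) = 1 + H
x = -25 (x = -5*5 = -25)
s(69)*x = (1 + 69)*(-25) = 70*(-25) = -1750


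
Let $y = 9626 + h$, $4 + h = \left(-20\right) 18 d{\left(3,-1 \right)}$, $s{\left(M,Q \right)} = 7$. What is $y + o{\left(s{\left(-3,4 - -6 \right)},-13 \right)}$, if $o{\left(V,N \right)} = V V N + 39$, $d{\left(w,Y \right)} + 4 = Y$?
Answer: $10824$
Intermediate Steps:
$d{\left(w,Y \right)} = -4 + Y$
$o{\left(V,N \right)} = 39 + N V^{2}$ ($o{\left(V,N \right)} = V^{2} N + 39 = N V^{2} + 39 = 39 + N V^{2}$)
$h = 1796$ ($h = -4 + \left(-20\right) 18 \left(-4 - 1\right) = -4 - -1800 = -4 + 1800 = 1796$)
$y = 11422$ ($y = 9626 + 1796 = 11422$)
$y + o{\left(s{\left(-3,4 - -6 \right)},-13 \right)} = 11422 + \left(39 - 13 \cdot 7^{2}\right) = 11422 + \left(39 - 637\right) = 11422 - 598 = 10824$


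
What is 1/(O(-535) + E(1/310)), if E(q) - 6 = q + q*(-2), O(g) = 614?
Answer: 310/192199 ≈ 0.0016129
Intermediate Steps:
E(q) = 6 - q (E(q) = 6 + (q + q*(-2)) = 6 + (q - 2*q) = 6 - q)
1/(O(-535) + E(1/310)) = 1/(614 + (6 - 1/310)) = 1/(614 + 1859/310) = 1/(192199/310) = 310/192199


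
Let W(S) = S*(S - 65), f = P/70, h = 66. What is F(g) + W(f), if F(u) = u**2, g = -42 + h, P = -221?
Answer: 3876791/4900 ≈ 791.18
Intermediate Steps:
f = -221/70 ≈ -3.1571
g = 24 (g = -42 + 66 = 24)
W(S) = S*(-65 + S)
F(g) + W(f) = 24**2 - 221*(-65 - 221/70)/70 = 576 - 221/70*(-4771/70) = 576 + 1054391/4900 = 3876791/4900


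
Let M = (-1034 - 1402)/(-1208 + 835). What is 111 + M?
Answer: 43839/373 ≈ 117.53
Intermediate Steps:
M = 2436/373 (M = -2436/(-373) = -2436*(-1/373) = 2436/373 ≈ 6.5308)
111 + M = 111 + 2436/373 = 43839/373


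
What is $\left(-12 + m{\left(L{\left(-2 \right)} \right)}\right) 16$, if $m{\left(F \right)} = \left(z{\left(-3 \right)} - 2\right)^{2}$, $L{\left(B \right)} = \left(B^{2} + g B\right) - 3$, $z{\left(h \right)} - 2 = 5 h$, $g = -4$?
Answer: $3408$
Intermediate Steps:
$z{\left(h \right)} = 2 + 5 h$
$L{\left(B \right)} = -3 + B^{2} - 4 B$ ($L{\left(B \right)} = \left(B^{2} - 4 B\right) - 3 = -3 + B^{2} - 4 B$)
$m{\left(F \right)} = 225$ ($m{\left(F \right)} = \left(\left(2 + 5 \left(-3\right)\right) - 2\right)^{2} = \left(\left(2 - 15\right) - 2\right)^{2} = \left(-13 - 2\right)^{2} = \left(-15\right)^{2} = 225$)
$\left(-12 + m{\left(L{\left(-2 \right)} \right)}\right) 16 = \left(-12 + 225\right) 16 = 213 \cdot 16 = 3408$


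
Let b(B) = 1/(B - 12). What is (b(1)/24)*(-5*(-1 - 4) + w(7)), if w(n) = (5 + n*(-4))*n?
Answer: 17/33 ≈ 0.51515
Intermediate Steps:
w(n) = n*(5 - 4*n) (w(n) = (5 - 4*n)*n = n*(5 - 4*n))
b(B) = 1/(-12 + B)
(b(1)/24)*(-5*(-1 - 4) + w(7)) = (1/((-12 + 1)*24))*(-5*(-1 - 4) + 7*(5 - 4*7)) = ((1/24)/(-11))*(-5*(-5) + 7*(5 - 28)) = (-1/11*1/24)*(25 + 7*(-23)) = -(25 - 161)/264 = -1/264*(-136) = 17/33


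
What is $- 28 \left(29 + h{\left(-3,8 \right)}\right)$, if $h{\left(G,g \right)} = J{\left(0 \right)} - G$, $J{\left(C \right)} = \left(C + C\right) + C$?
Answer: $-896$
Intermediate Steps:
$J{\left(C \right)} = 3 C$ ($J{\left(C \right)} = 2 C + C = 3 C$)
$h{\left(G,g \right)} = - G$ ($h{\left(G,g \right)} = 3 \cdot 0 - G = 0 - G = - G$)
$- 28 \left(29 + h{\left(-3,8 \right)}\right) = - 28 \left(29 - -3\right) = - 28 \left(29 + 3\right) = \left(-28\right) 32 = -896$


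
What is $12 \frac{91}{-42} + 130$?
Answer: $104$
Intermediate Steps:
$12 \frac{91}{-42} + 130 = 12 \cdot 91 \left(- \frac{1}{42}\right) + 130 = 12 \left(- \frac{13}{6}\right) + 130 = -26 + 130 = 104$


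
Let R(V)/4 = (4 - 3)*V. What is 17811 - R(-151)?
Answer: 18415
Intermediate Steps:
R(V) = 4*V (R(V) = 4*((4 - 3)*V) = 4*(1*V) = 4*V)
17811 - R(-151) = 17811 - 4*(-151) = 17811 - 1*(-604) = 17811 + 604 = 18415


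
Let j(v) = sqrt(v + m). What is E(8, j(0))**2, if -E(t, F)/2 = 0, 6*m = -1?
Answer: 0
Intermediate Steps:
m = -1/6 (m = (1/6)*(-1) = -1/6 ≈ -0.16667)
j(v) = sqrt(-1/6 + v) (j(v) = sqrt(v - 1/6) = sqrt(-1/6 + v))
E(t, F) = 0 (E(t, F) = -2*0 = 0)
E(8, j(0))**2 = 0**2 = 0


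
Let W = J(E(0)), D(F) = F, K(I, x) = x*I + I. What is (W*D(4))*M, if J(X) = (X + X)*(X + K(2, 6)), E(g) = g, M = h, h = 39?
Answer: 0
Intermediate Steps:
K(I, x) = I + I*x (K(I, x) = I*x + I = I + I*x)
M = 39
J(X) = 2*X*(14 + X) (J(X) = (X + X)*(X + 2*(1 + 6)) = (2*X)*(X + 2*7) = (2*X)*(X + 14) = (2*X)*(14 + X) = 2*X*(14 + X))
W = 0 (W = 2*0*(14 + 0) = 2*0*14 = 0)
(W*D(4))*M = (0*4)*39 = 0*39 = 0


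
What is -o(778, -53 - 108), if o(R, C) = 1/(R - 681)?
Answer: -1/97 ≈ -0.010309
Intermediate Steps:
o(R, C) = 1/(-681 + R)
-o(778, -53 - 108) = -1/(-681 + 778) = -1/97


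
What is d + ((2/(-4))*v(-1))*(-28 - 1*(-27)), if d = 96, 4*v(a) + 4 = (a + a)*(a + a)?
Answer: 96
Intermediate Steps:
v(a) = -1 + a² (v(a) = -1 + ((a + a)*(a + a))/4 = -1 + ((2*a)*(2*a))/4 = -1 + (4*a²)/4 = -1 + a²)
d + ((2/(-4))*v(-1))*(-28 - 1*(-27)) = 96 + ((2/(-4))*(-1 + (-1)²))*(-28 - 1*(-27)) = 96 + ((2*(-¼))*(-1 + 1))*(-28 + 27) = 96 - ½*0*(-1) = 96 + 0*(-1) = 96 + 0 = 96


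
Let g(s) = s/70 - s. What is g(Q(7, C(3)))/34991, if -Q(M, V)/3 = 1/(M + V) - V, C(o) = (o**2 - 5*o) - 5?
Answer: 8901/9797480 ≈ 0.00090850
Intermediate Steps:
C(o) = -5 + o**2 - 5*o
Q(M, V) = -3/(M + V) + 3*V (Q(M, V) = -3*(1/(M + V) - V) = -3/(M + V) + 3*V)
g(s) = -69*s/70 (g(s) = s*(1/70) - s = s/70 - s = -69*s/70)
g(Q(7, C(3)))/34991 = -207*(-1 + (-5 + 3**2 - 5*3)**2 + 7*(-5 + 3**2 - 5*3))/(70*(7 + (-5 + 3**2 - 5*3)))/34991 = -207*(-1 + (-5 + 9 - 15)**2 + 7*(-5 + 9 - 15))/(70*(7 + (-5 + 9 - 15)))*(1/34991) = -207*(-1 + (-11)**2 + 7*(-11))/(70*(7 - 11))*(1/34991) = -207*(-1 + 121 - 77)/(70*(-4))*(1/34991) = -207*(-1)*43/(70*4)*(1/34991) = -69/70*(-129/4)*(1/34991) = (8901/280)*(1/34991) = 8901/9797480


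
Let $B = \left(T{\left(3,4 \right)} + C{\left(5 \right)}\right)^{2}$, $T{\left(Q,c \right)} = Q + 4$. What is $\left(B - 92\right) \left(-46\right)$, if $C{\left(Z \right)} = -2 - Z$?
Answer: $4232$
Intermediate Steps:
$T{\left(Q,c \right)} = 4 + Q$
$B = 0$ ($B = \left(\left(4 + 3\right) - 7\right)^{2} = \left(7 - 7\right)^{2} = 0^{2} = 0$)
$\left(B - 92\right) \left(-46\right) = \left(0 - 92\right) \left(-46\right) = \left(-92\right) \left(-46\right) = 4232$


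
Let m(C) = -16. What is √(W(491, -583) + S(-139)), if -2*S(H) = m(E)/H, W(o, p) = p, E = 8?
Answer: 3*I*√1251695/139 ≈ 24.147*I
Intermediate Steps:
S(H) = 8/H (S(H) = -(-8)/H = 8/H)
√(W(491, -583) + S(-139)) = √(-583 + 8/(-139)) = √(-583 + 8*(-1/139)) = √(-583 - 8/139) = √(-81045/139) = 3*I*√1251695/139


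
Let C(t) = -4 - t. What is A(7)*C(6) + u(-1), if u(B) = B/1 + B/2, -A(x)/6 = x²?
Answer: 5877/2 ≈ 2938.5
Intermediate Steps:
A(x) = -6*x²
u(B) = 3*B/2 (u(B) = B*1 + B*(½) = B + B/2 = 3*B/2)
A(7)*C(6) + u(-1) = (-6*7²)*(-4 - 1*6) + (3/2)*(-1) = (-6*49)*(-4 - 6) - 3/2 = -294*(-10) - 3/2 = 2940 - 3/2 = 5877/2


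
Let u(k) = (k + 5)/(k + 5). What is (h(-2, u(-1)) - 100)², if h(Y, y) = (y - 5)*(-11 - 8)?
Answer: 576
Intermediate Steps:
u(k) = 1 (u(k) = (5 + k)/(5 + k) = 1)
h(Y, y) = 95 - 19*y (h(Y, y) = (-5 + y)*(-19) = 95 - 19*y)
(h(-2, u(-1)) - 100)² = ((95 - 19*1) - 100)² = ((95 - 19) - 100)² = (76 - 100)² = (-24)² = 576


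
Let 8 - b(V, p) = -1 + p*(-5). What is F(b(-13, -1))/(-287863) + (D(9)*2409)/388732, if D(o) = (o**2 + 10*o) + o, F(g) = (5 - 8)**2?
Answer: 31204913868/27975389929 ≈ 1.1154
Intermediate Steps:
b(V, p) = 9 + 5*p (b(V, p) = 8 - (-1 + p*(-5)) = 8 - (-1 - 5*p) = 8 + (1 + 5*p) = 9 + 5*p)
F(g) = 9 (F(g) = (-3)**2 = 9)
D(o) = o**2 + 11*o
F(b(-13, -1))/(-287863) + (D(9)*2409)/388732 = 9/(-287863) + ((9*(11 + 9))*2409)/388732 = 9*(-1/287863) + ((9*20)*2409)*(1/388732) = -9/287863 + (180*2409)*(1/388732) = -9/287863 + 433620*(1/388732) = -9/287863 + 108405/97183 = 31204913868/27975389929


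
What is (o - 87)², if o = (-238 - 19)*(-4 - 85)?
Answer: 519201796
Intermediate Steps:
o = 22873 (o = -257*(-89) = 22873)
(o - 87)² = (22873 - 87)² = 22786² = 519201796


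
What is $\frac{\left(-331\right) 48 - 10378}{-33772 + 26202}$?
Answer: $\frac{13133}{3785} \approx 3.4697$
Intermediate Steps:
$\frac{\left(-331\right) 48 - 10378}{-33772 + 26202} = \frac{-15888 - 10378}{-7570} = \left(-15888 - 10378\right) \left(- \frac{1}{7570}\right) = \left(-26266\right) \left(- \frac{1}{7570}\right) = \frac{13133}{3785}$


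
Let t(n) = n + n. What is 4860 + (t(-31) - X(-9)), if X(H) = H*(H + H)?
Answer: 4636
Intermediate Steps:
t(n) = 2*n
X(H) = 2*H**2 (X(H) = H*(2*H) = 2*H**2)
4860 + (t(-31) - X(-9)) = 4860 + (2*(-31) - 2*(-9)**2) = 4860 + (-62 - 2*81) = 4860 + (-62 - 1*162) = 4860 + (-62 - 162) = 4860 - 224 = 4636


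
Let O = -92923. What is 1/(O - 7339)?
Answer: -1/100262 ≈ -9.9739e-6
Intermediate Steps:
1/(O - 7339) = 1/(-92923 - 7339) = 1/(-100262) = -1/100262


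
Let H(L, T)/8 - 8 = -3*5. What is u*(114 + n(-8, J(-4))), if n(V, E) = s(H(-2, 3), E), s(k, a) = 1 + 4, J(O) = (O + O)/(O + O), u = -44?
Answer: -5236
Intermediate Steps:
J(O) = 1 (J(O) = (2*O)/((2*O)) = (2*O)*(1/(2*O)) = 1)
H(L, T) = -56 (H(L, T) = 64 + 8*(-3*5) = 64 + 8*(-15) = 64 - 120 = -56)
s(k, a) = 5
n(V, E) = 5
u*(114 + n(-8, J(-4))) = -44*(114 + 5) = -44*119 = -5236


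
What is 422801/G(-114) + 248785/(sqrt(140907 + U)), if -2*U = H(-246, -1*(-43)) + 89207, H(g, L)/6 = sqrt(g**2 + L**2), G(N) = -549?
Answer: -422801/549 + 248785*sqrt(2)/sqrt(192607 - 6*sqrt(62365)) ≈ 34.691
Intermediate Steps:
H(g, L) = 6*sqrt(L**2 + g**2) (H(g, L) = 6*sqrt(g**2 + L**2) = 6*sqrt(L**2 + g**2))
U = -89207/2 - 3*sqrt(62365) (U = -(6*sqrt((-1*(-43))**2 + (-246)**2) + 89207)/2 = -(6*sqrt(43**2 + 60516) + 89207)/2 = -(6*sqrt(1849 + 60516) + 89207)/2 = -(6*sqrt(62365) + 89207)/2 = -(89207 + 6*sqrt(62365))/2 = -89207/2 - 3*sqrt(62365) ≈ -45353.)
422801/G(-114) + 248785/(sqrt(140907 + U)) = 422801/(-549) + 248785/(sqrt(140907 + (-89207/2 - 3*sqrt(62365)))) = 422801*(-1/549) + 248785/(sqrt(192607/2 - 3*sqrt(62365))) = -422801/549 + 248785/sqrt(192607/2 - 3*sqrt(62365))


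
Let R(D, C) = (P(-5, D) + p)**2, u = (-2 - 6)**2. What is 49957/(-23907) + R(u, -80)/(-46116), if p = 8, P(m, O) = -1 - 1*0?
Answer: -109761355/52499772 ≈ -2.0907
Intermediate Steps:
P(m, O) = -1 (P(m, O) = -1 + 0 = -1)
u = 64 (u = (-8)**2 = 64)
R(D, C) = 49 (R(D, C) = (-1 + 8)**2 = 7**2 = 49)
49957/(-23907) + R(u, -80)/(-46116) = 49957/(-23907) + 49/(-46116) = 49957*(-1/23907) + 49*(-1/46116) = -49957/23907 - 7/6588 = -109761355/52499772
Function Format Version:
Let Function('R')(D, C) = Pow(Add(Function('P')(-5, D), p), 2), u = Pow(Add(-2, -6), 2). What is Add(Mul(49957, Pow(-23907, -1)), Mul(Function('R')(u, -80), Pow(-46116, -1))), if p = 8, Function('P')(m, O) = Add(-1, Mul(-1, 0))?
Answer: Rational(-109761355, 52499772) ≈ -2.0907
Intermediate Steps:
Function('P')(m, O) = -1 (Function('P')(m, O) = Add(-1, 0) = -1)
u = 64 (u = Pow(-8, 2) = 64)
Function('R')(D, C) = 49 (Function('R')(D, C) = Pow(Add(-1, 8), 2) = Pow(7, 2) = 49)
Add(Mul(49957, Pow(-23907, -1)), Mul(Function('R')(u, -80), Pow(-46116, -1))) = Add(Mul(49957, Pow(-23907, -1)), Mul(49, Pow(-46116, -1))) = Add(Mul(49957, Rational(-1, 23907)), Mul(49, Rational(-1, 46116))) = Add(Rational(-49957, 23907), Rational(-7, 6588)) = Rational(-109761355, 52499772)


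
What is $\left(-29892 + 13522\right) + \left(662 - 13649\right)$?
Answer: $-29357$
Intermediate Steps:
$\left(-29892 + 13522\right) + \left(662 - 13649\right) = -16370 + \left(662 - 13649\right) = -16370 - 12987 = -29357$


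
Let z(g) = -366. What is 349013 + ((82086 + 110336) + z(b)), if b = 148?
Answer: 541069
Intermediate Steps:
349013 + ((82086 + 110336) + z(b)) = 349013 + ((82086 + 110336) - 366) = 349013 + (192422 - 366) = 349013 + 192056 = 541069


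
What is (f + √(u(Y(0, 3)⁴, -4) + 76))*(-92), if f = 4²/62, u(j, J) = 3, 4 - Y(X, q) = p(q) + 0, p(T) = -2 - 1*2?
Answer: -736/31 - 92*√79 ≈ -841.46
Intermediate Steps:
p(T) = -4 (p(T) = -2 - 2 = -4)
Y(X, q) = 8 (Y(X, q) = 4 - (-4 + 0) = 4 - 1*(-4) = 4 + 4 = 8)
f = 8/31 (f = 16*(1/62) = 8/31 ≈ 0.25806)
(f + √(u(Y(0, 3)⁴, -4) + 76))*(-92) = (8/31 + √(3 + 76))*(-92) = (8/31 + √79)*(-92) = -736/31 - 92*√79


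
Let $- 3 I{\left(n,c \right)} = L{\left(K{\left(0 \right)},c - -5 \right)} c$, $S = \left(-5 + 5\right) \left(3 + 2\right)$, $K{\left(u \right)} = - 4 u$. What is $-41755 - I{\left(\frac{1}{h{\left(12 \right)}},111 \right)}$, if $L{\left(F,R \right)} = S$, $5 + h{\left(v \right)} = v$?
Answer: $-41755$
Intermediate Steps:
$h{\left(v \right)} = -5 + v$
$S = 0$ ($S = 0 \cdot 5 = 0$)
$L{\left(F,R \right)} = 0$
$I{\left(n,c \right)} = 0$ ($I{\left(n,c \right)} = - \frac{0 c}{3} = \left(- \frac{1}{3}\right) 0 = 0$)
$-41755 - I{\left(\frac{1}{h{\left(12 \right)}},111 \right)} = -41755 - 0 = -41755 + 0 = -41755$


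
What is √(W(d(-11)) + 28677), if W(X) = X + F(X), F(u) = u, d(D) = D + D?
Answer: √28633 ≈ 169.21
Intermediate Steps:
d(D) = 2*D
W(X) = 2*X (W(X) = X + X = 2*X)
√(W(d(-11)) + 28677) = √(2*(2*(-11)) + 28677) = √(2*(-22) + 28677) = √(-44 + 28677) = √28633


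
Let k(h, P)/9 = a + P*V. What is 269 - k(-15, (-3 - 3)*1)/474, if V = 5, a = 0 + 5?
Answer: 42577/158 ≈ 269.47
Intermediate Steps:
a = 5
k(h, P) = 45 + 45*P (k(h, P) = 9*(5 + P*5) = 9*(5 + 5*P) = 45 + 45*P)
269 - k(-15, (-3 - 3)*1)/474 = 269 - (45 + 45*((-3 - 3)*1))/474 = 269 - (45 + 45*(-6*1))/474 = 269 - (45 + 45*(-6))/474 = 269 - (45 - 270)/474 = 269 - (-225)/474 = 269 - 1*(-75/158) = 269 + 75/158 = 42577/158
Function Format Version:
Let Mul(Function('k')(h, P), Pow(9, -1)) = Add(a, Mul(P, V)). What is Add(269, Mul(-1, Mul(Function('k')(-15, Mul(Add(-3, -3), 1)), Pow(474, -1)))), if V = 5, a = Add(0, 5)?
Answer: Rational(42577, 158) ≈ 269.47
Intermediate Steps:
a = 5
Function('k')(h, P) = Add(45, Mul(45, P)) (Function('k')(h, P) = Mul(9, Add(5, Mul(P, 5))) = Mul(9, Add(5, Mul(5, P))) = Add(45, Mul(45, P)))
Add(269, Mul(-1, Mul(Function('k')(-15, Mul(Add(-3, -3), 1)), Pow(474, -1)))) = Add(269, Mul(-1, Mul(Add(45, Mul(45, Mul(Add(-3, -3), 1))), Pow(474, -1)))) = Add(269, Mul(-1, Mul(Add(45, Mul(45, Mul(-6, 1))), Rational(1, 474)))) = Add(269, Mul(-1, Mul(Add(45, Mul(45, -6)), Rational(1, 474)))) = Add(269, Mul(-1, Mul(Add(45, -270), Rational(1, 474)))) = Add(269, Mul(-1, Mul(-225, Rational(1, 474)))) = Add(269, Mul(-1, Rational(-75, 158))) = Add(269, Rational(75, 158)) = Rational(42577, 158)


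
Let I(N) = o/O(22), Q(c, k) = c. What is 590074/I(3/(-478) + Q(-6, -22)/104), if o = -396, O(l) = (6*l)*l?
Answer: -12981628/3 ≈ -4.3272e+6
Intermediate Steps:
O(l) = 6*l²
I(N) = -3/22 (I(N) = -396/(6*22²) = -396/(6*484) = -396/2904 = -396*1/2904 = -3/22)
590074/I(3/(-478) + Q(-6, -22)/104) = 590074/(-3/22) = 590074*(-22/3) = -12981628/3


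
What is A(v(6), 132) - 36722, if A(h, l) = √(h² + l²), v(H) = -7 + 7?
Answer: -36590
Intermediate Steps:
v(H) = 0
A(v(6), 132) - 36722 = √(0² + 132²) - 36722 = √(0 + 17424) - 36722 = √17424 - 36722 = 132 - 36722 = -36590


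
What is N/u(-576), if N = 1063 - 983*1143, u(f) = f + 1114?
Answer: -561253/269 ≈ -2086.4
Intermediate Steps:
u(f) = 1114 + f
N = -1122506 (N = 1063 - 1123569 = -1122506)
N/u(-576) = -1122506/(1114 - 576) = -1122506/538 = -1122506*1/538 = -561253/269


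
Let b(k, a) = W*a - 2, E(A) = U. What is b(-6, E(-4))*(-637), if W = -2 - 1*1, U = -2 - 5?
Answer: -12103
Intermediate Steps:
U = -7
E(A) = -7
W = -3 (W = -2 - 1 = -3)
b(k, a) = -2 - 3*a (b(k, a) = -3*a - 2 = -2 - 3*a)
b(-6, E(-4))*(-637) = (-2 - 3*(-7))*(-637) = (-2 + 21)*(-637) = 19*(-637) = -12103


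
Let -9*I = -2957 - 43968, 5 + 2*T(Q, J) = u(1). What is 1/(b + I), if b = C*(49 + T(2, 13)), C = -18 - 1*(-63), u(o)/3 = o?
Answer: 9/66365 ≈ 0.00013561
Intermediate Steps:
u(o) = 3*o
T(Q, J) = -1 (T(Q, J) = -5/2 + (3*1)/2 = -5/2 + (½)*3 = -5/2 + 3/2 = -1)
C = 45 (C = -18 + 63 = 45)
b = 2160 (b = 45*(49 - 1) = 45*48 = 2160)
I = 46925/9 (I = -(-2957 - 43968)/9 = -⅑*(-46925) = 46925/9 ≈ 5213.9)
1/(b + I) = 1/(2160 + 46925/9) = 1/(66365/9) = 9/66365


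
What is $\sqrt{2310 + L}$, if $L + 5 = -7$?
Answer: $\sqrt{2298} \approx 47.937$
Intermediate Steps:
$L = -12$ ($L = -5 - 7 = -12$)
$\sqrt{2310 + L} = \sqrt{2310 - 12} = \sqrt{2298}$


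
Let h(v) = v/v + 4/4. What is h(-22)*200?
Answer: 400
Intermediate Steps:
h(v) = 2 (h(v) = 1 + 4*(¼) = 1 + 1 = 2)
h(-22)*200 = 2*200 = 400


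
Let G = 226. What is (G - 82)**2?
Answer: 20736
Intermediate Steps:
(G - 82)**2 = (226 - 82)**2 = 144**2 = 20736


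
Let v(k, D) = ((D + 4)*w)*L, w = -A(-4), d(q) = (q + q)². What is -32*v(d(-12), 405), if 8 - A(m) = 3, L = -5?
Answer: -327200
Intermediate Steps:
A(m) = 5 (A(m) = 8 - 1*3 = 8 - 3 = 5)
d(q) = 4*q² (d(q) = (2*q)² = 4*q²)
w = -5 (w = -1*5 = -5)
v(k, D) = 100 + 25*D (v(k, D) = ((D + 4)*(-5))*(-5) = ((4 + D)*(-5))*(-5) = (-20 - 5*D)*(-5) = 100 + 25*D)
-32*v(d(-12), 405) = -32*(100 + 25*405) = -32*(100 + 10125) = -32*10225 = -327200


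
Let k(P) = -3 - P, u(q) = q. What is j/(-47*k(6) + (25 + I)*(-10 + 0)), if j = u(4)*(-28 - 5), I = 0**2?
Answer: -132/173 ≈ -0.76301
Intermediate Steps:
I = 0
j = -132 (j = 4*(-28 - 5) = 4*(-33) = -132)
j/(-47*k(6) + (25 + I)*(-10 + 0)) = -132/(-47*(-3 - 1*6) + (25 + 0)*(-10 + 0)) = -132/(-47*(-3 - 6) + 25*(-10)) = -132/(-47*(-9) - 250) = -132/(423 - 250) = -132/173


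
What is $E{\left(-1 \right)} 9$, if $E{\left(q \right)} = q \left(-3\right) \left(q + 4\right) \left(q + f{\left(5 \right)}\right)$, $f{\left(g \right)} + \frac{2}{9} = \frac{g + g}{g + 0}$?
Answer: $63$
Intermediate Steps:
$f{\left(g \right)} = \frac{16}{9}$ ($f{\left(g \right)} = - \frac{2}{9} + \frac{g + g}{g + 0} = - \frac{2}{9} + \frac{2 g}{g} = - \frac{2}{9} + 2 = \frac{16}{9}$)
$E{\left(q \right)} = - 3 q \left(4 + q\right) \left(\frac{16}{9} + q\right)$ ($E{\left(q \right)} = q \left(-3\right) \left(q + 4\right) \left(q + \frac{16}{9}\right) = - 3 q \left(4 + q\right) \left(\frac{16}{9} + q\right)$)
$E{\left(-1 \right)} 9 = \left(- \frac{1}{3}\right) \left(-1\right) \left(64 + 9 \left(-1\right)^{2} + 52 \left(-1\right)\right) 9 = \left(- \frac{1}{3}\right) \left(-1\right) \left(64 + 9 \cdot 1 - 52\right) 9 = \left(- \frac{1}{3}\right) \left(-1\right) \left(64 + 9 - 52\right) 9 = \left(- \frac{1}{3}\right) \left(-1\right) 21 \cdot 9 = 7 \cdot 9 = 63$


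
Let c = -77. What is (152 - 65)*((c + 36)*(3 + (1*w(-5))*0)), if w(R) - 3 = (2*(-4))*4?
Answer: -10701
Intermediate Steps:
w(R) = -29 (w(R) = 3 + (2*(-4))*4 = 3 - 8*4 = 3 - 32 = -29)
(152 - 65)*((c + 36)*(3 + (1*w(-5))*0)) = (152 - 65)*((-77 + 36)*(3 + (1*(-29))*0)) = 87*(-41*(3 - 29*0)) = 87*(-41*(3 + 0)) = 87*(-41*3) = 87*(-123) = -10701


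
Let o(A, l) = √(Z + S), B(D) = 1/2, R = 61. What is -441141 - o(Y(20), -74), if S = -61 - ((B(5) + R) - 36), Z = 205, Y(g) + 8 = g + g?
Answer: -441141 - √474/2 ≈ -4.4115e+5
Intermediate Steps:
Y(g) = -8 + 2*g (Y(g) = -8 + (g + g) = -8 + 2*g)
B(D) = ½
S = -173/2 (S = -61 - ((½ + 61) - 36) = -61 - (123/2 - 36) = -61 - 1*51/2 = -61 - 51/2 = -173/2 ≈ -86.500)
o(A, l) = √474/2 (o(A, l) = √(205 - 173/2) = √(237/2) = √474/2)
-441141 - o(Y(20), -74) = -441141 - √474/2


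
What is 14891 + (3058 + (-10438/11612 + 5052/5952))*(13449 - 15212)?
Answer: -7741233368657/1439888 ≈ -5.3763e+6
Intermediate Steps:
14891 + (3058 + (-10438/11612 + 5052/5952))*(13449 - 15212) = 14891 + (3058 + (-10438*1/11612 + 5052*(1/5952)))*(-1763) = 14891 + (3058 + (-5219/5806 + 421/496))*(-1763) = 14891 + (3058 - 72149/1439888)*(-1763) = 14891 + (4403105355/1439888)*(-1763) = 14891 - 7762674740865/1439888 = -7741233368657/1439888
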